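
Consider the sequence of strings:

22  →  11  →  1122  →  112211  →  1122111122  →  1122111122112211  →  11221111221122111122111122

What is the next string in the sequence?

Each term (from the third on) is the previous term followed by the one before it: term 3 = 11·22 = 1122.
Continuing: 11221111221122111122111122 · 1122111122112211 gives term 8.

112211112211221111221111221122111122112211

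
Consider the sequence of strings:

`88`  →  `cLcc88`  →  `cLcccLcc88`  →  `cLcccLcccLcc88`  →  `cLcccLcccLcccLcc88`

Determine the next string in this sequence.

Every step adds cLcc at the front: s(k+1) = cLcc·s(k).
Applying this once more to cLcccLcccLcccLcc88:

cLcccLcccLcccLcccLcc88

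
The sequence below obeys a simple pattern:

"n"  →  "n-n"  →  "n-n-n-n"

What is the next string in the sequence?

n-n-n-n-n-n-n-n

s(k+1) = s(k)·-·s(k) — each term doubles the last with '-' between the halves.
So the next term is two copies of n-n-n-n with '-' between the halves.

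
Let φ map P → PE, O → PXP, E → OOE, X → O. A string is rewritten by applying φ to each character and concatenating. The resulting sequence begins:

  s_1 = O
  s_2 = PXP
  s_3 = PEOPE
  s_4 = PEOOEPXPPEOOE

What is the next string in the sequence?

Rewriting the 13 symbols of PEOOEPXPPEOOE one by one yields PE OOE PXP PXP OOE PE O PE PE OOE PXP PXP OOE; concatenated:

PEOOEPXPPXPOOEPEOPEPEOOEPXPPXPOOE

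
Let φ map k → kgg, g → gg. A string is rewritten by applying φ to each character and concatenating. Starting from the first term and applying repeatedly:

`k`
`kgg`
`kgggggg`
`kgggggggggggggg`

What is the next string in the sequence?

φ(kgggggggggggggg) expands symbol-by-symbol to kgg gg gg gg gg gg gg gg gg gg gg gg gg gg gg; joining the 15 pieces gives the next term.

kgggggggggggggggggggggggggggggg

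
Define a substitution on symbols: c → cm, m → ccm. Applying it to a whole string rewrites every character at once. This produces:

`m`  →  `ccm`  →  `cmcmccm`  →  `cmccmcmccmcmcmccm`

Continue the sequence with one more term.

Applying the rule to each of the 17 symbols of cmccmcmccmcmcmccm gives the pieces cm ccm cm cm ccm cm ccm cm cm ccm cm ccm cm ccm cm cm ccm, which concatenate to the answer.

cmccmcmcmccmcmccmcmcmccmcmccmcmccmcmcmccm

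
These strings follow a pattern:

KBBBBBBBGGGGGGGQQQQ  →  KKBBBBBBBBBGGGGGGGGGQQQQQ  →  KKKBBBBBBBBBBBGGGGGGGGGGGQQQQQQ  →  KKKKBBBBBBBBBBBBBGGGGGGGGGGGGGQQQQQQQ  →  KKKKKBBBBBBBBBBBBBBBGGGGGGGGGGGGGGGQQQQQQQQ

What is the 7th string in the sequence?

KKKKKKKBBBBBBBBBBBBBBBBBBBGGGGGGGGGGGGGGGGGGGQQQQQQQQQQ

Each string has the form K^{n-1} B^{2n+3} G^{2n+3} Q^{n+2}, where the shown terms are n = 2, 3, 4, 5, 6.
At n = 8 the blocks have lengths 7, 19, 19, 10.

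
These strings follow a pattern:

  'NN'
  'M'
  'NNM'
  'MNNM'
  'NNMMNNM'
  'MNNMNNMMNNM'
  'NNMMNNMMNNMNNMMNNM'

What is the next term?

MNNMNNMMNNMNNMMNNMMNNMNNMMNNM

From term 3 onward, concatenate the second-to-last term with the last: NN·M = NNM, M·NNM = MNNM, …
The next term joins MNNMNNMMNNM and NNMMNNMMNNMNNMMNNM.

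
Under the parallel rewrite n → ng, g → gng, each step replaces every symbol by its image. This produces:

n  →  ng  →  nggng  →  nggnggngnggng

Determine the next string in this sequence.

Rewriting the 13 symbols of nggnggngnggng one by one yields ng gng gng ng gng gng ng gng ng gng gng ng gng; concatenated:

nggnggngnggnggngnggngnggnggngnggng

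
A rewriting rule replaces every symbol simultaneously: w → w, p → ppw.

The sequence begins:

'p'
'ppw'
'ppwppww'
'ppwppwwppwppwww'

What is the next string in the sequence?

Rewriting the 15 symbols of ppwppwwppwppwww one by one yields ppw ppw w ppw ppw w w ppw ppw w ppw ppw w w w; concatenated:

ppwppwwppwppwwwppwppwwppwppwwww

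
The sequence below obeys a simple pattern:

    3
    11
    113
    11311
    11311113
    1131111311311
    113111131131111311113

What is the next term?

1131111311311113111131131111311311

From term 3 onward, concatenate the last term with the second-to-last: 11·3 = 113, 113·11 = 11311, …
So term 8 is 113111131131111311113·1131111311311.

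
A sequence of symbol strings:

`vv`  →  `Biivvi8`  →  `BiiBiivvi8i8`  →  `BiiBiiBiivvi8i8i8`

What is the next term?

s(k+1) = Bii·s(k)·i8, so each term gains Bii as a prefix and i8 as a suffix.
One more step from BiiBiiBiivvi8i8i8 gives the answer.

BiiBiiBiiBiivvi8i8i8i8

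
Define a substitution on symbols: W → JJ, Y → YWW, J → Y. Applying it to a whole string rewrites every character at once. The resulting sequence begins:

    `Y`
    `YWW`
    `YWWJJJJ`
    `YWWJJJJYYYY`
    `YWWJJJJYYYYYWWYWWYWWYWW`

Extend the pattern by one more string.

YWWJJJJYYYYYWWYWWYWWYWWYWWJJJJYWWJJJJYWWJJJJYWWJJJJ

Replace each of the 23 characters of YWWJJJJYYYYYWWYWWYWWYWW in place — YWW JJ JJ Y Y Y Y YWW YWW YWW YWW YWW JJ JJ YWW JJ JJ YWW JJ JJ YWW JJ JJ — and concatenate.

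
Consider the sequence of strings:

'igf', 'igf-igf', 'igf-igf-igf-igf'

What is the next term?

Each string is two copies of the previous one joined by '-'.
Doubling igf-igf-igf-igf with '-' between the halves:

igf-igf-igf-igf-igf-igf-igf-igf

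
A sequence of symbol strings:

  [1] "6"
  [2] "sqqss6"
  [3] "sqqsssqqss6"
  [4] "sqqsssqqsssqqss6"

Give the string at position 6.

sqqsssqqsssqqsssqqsssqqss6

Each term is the previous one with sqqss prepended.
From sqqsssqqsssqqss6, 2 further steps: sqqsssqqsssqqss6 → sqqsssqqsssqqsssqqss6 → (answer).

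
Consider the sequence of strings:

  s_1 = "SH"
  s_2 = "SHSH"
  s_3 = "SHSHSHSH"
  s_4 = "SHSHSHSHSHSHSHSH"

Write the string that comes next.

SHSHSHSHSHSHSHSHSHSHSHSHSHSHSHSH

Each string is two copies of the previous one concatenated.
So the next term is two copies of SHSHSHSHSHSHSHSH.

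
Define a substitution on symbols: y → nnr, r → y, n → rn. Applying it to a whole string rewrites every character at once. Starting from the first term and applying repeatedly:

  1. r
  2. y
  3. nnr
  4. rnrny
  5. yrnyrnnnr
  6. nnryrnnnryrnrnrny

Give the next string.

Rewriting the 17 symbols of nnryrnnnryrnrnrny one by one yields rn rn y nnr y rn rn rn y nnr y rn y rn y rn nnr; concatenated:

rnrnynnryrnrnrnynnryrnyrnyrnnnr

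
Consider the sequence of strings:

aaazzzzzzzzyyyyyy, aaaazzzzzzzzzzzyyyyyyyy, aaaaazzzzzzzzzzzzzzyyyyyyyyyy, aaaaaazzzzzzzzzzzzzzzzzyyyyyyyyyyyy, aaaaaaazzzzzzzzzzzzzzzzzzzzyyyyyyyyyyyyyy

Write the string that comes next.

The n-th term is n+1 a's then 3n+2 z's then 2n+2 y's, where the shown terms are n = 2, 3, 4, 5, 6.
Setting n = 7 gives 8, 23, 16 characters in each block.

aaaaaaaazzzzzzzzzzzzzzzzzzzzzzzyyyyyyyyyyyyyyyy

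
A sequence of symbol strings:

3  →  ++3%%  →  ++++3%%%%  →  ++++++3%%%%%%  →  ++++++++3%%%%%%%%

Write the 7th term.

++++++++++++3%%%%%%%%%%%%

Each term wraps the previous one in ++ on the left and %% on the right.
From ++++++++3%%%%%%%%, 2 further steps: ++++++++3%%%%%%%% → ++++++++++3%%%%%%%%%% → (answer).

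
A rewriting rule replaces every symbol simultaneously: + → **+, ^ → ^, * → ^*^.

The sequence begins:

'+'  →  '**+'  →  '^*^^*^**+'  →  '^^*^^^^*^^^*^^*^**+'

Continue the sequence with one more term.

^^^*^^^^^^*^^^^^*^^^^*^^^*^^*^**+

Applying the rule to each of the 19 symbols of ^^*^^^^*^^^*^^*^**+ gives the pieces ^ ^ ^*^ ^ ^ ^ ^ ^*^ ^ ^ ^ ^*^ ^ ^ ^*^ ^ ^*^ ^*^ **+, which concatenate to the answer.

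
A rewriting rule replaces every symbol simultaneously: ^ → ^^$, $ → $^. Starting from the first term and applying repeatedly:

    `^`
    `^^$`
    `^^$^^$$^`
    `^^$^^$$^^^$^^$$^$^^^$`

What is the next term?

Applying the rule to each of the 21 symbols of ^^$^^$$^^^$^^$$^$^^^$ gives the pieces ^^$ ^^$ $^ ^^$ ^^$ $^ $^ ^^$ ^^$ ^^$ $^ ^^$ ^^$ $^ $^ ^^$ $^ ^^$ ^^$ ^^$ $^, which concatenate to the answer.

^^$^^$$^^^$^^$$^$^^^$^^$^^$$^^^$^^$$^$^^^$$^^^$^^$^^$$^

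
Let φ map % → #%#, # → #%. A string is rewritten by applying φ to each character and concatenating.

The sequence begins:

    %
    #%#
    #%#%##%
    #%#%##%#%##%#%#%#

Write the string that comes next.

Replace each of the 17 characters of #%#%##%#%##%#%#%# in place — #% #%# #% #%# #% #% #%# #% #%# #% #% #%# #% #%# #% #%# #% — and concatenate.

#%#%##%#%##%#%#%##%#%##%#%#%##%#%##%#%##%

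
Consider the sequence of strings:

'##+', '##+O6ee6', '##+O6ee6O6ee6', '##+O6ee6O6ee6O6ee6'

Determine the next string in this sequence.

Every step adds O6ee6 to the end: s(k+1) = s(k)·O6ee6.
One more step from ##+O6ee6O6ee6O6ee6 gives the answer.

##+O6ee6O6ee6O6ee6O6ee6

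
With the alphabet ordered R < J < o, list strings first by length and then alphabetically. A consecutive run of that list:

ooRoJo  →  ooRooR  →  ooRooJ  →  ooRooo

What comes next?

Treat ooRooo as a base-3 numeral over the given alphabet and add one, carrying through any trailing o's.

ooJRRR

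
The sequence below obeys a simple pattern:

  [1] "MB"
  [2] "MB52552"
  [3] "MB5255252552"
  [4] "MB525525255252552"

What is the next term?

Each term is the previous one with 52552 appended.
Applying this once more to MB525525255252552:

MB52552525525255252552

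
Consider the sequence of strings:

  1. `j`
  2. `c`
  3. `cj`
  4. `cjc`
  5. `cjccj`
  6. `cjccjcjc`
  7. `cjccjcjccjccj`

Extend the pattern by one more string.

From term 3 onward, concatenate the last term with the second-to-last: c·j = cj, cj·c = cjc, …
Continuing: cjccjcjccjccj · cjccjcjc gives term 8.

cjccjcjccjccjcjccjcjc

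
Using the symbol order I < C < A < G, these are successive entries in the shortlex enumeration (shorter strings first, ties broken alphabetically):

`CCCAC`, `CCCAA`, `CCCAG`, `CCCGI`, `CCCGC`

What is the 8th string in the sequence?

Stepping forward 3 times from CCCGC: CCCGC → CCCGA → CCCGG, then the target.

CCAII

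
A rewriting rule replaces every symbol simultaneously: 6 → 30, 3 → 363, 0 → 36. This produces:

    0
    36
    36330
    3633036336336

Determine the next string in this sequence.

3633036336336363303633633036336330

φ(3633036336336) expands symbol-by-symbol to 363 30 363 363 36 363 30 363 363 30 363 363 30; joining the 13 pieces gives the next term.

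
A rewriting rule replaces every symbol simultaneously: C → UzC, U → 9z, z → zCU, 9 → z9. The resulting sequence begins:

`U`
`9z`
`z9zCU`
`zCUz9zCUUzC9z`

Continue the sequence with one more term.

Rewriting the 13 symbols of zCUz9zCUUzC9z one by one yields zCU UzC 9z zCU z9 zCU UzC 9z 9z zCU UzC z9 zCU; concatenated:

zCUUzC9zzCUz9zCUUzC9z9zzCUUzCz9zCU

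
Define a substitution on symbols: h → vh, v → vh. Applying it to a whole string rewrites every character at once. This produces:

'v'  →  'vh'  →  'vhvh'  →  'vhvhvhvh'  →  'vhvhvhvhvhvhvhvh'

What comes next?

φ(vhvhvhvhvhvhvhvh) expands symbol-by-symbol to vh vh vh vh vh vh vh vh vh vh vh vh vh vh vh vh; joining the 16 pieces gives the next term.

vhvhvhvhvhvhvhvhvhvhvhvhvhvhvhvh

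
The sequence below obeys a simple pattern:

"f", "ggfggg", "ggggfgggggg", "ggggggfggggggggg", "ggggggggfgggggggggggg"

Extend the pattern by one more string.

s(k+1) = gg·s(k)·ggg, so each term gains gg as a prefix and ggg as a suffix.
So the next term is gg·ggggggggfgggggggggggg·ggg.

ggggggggggfggggggggggggggg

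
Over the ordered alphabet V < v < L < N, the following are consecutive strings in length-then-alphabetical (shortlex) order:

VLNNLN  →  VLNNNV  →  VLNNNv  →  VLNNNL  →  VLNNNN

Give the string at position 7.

VNVVVv

Advancing 2 positions from VLNNNN through VLNNNN → VNVVVV reaches term 7.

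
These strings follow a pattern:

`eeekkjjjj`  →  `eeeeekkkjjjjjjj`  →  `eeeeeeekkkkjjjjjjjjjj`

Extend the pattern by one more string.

eeeeeeeeekkkkkjjjjjjjjjjjjj

Reading off run lengths: e runs 3, 5, 7; k runs 2, 3, 4; j runs 4, 7, 10 — each is linear in n (n = 1, 2, …).
At n = 4 the blocks have lengths 9, 5, 13.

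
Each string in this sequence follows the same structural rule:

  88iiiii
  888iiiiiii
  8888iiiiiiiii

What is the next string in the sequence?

Term n consists of n 8's, followed by 2n+1 i's, where the shown terms are n = 2, 3, 4.
At n = 5 the blocks have lengths 5, 11.

88888iiiiiiiiiii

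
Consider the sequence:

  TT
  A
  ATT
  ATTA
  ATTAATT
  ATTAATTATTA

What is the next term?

ATTAATTATTAATTAATT

Each term (from the third on) is the previous term followed by the one before it: term 3 = A·TT = ATT.
So term 7 is ATTAATTATTA·ATTAATT.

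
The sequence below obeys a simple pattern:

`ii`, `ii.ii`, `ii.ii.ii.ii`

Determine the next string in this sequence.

s(k+1) = s(k)·.·s(k) — each term doubles the last with '.' between the halves.
So the next term is two copies of ii.ii.ii.ii with '.' between the halves.

ii.ii.ii.ii.ii.ii.ii.ii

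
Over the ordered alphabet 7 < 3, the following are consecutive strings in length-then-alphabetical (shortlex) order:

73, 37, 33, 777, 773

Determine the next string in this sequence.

737

Find the rightmost character of 773 below 3, bump it to the next letter, and reset everything to its right to 7.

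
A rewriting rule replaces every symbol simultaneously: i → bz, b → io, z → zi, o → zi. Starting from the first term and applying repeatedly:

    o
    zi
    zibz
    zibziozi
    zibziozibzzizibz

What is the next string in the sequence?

Rewriting the 16 symbols of zibziozibzzizibz one by one yields zi bz io zi bz zi zi bz io zi zi bz zi bz io zi; concatenated:

zibziozibzzizibziozizibzzibziozi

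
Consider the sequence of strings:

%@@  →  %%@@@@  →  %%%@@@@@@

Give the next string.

%%%%@@@@@@@@

Reading off run lengths: % runs 1, 2, 3; @ runs 2, 4, 6 — each is linear in n (n = 1, 2, …).
Setting n = 4 gives 4, 8 characters in each block.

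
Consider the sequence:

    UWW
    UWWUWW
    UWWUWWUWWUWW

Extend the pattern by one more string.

UWWUWWUWWUWWUWWUWWUWWUWW

Every step duplicates the string.
So the next term is two copies of UWWUWWUWWUWW.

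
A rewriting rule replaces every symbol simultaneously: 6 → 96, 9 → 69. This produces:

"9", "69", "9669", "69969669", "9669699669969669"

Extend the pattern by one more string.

Rewriting the 16 symbols of 9669699669969669 one by one yields 69 96 96 69 96 69 69 96 96 69 69 96 69 96 96 69; concatenated:

69969669966969969669699669969669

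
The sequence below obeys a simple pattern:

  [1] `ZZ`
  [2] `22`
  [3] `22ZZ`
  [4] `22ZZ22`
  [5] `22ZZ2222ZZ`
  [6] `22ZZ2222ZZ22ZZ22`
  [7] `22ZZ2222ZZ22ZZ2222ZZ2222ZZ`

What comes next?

From term 3 onward, concatenate the last term with the second-to-last: 22·ZZ = 22ZZ, 22ZZ·22 = 22ZZ22, …
The next term joins 22ZZ2222ZZ22ZZ2222ZZ2222ZZ and 22ZZ2222ZZ22ZZ22.

22ZZ2222ZZ22ZZ2222ZZ2222ZZ22ZZ2222ZZ22ZZ22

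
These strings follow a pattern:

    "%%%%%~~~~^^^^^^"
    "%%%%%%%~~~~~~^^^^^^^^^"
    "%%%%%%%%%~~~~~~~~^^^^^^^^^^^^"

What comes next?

The n-th term is 2n+1 %'s then 2n ~'s then 3n ^'s, where the shown terms are n = 2, 3, 4.
For the next term, n = 5, so the run lengths are 11, 10, 15.

%%%%%%%%%%%~~~~~~~~~~^^^^^^^^^^^^^^^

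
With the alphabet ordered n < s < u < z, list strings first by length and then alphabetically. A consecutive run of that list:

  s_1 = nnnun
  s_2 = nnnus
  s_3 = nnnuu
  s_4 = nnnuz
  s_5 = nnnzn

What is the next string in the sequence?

Treat nnnzn as a base-4 numeral over the given alphabet and add one, carrying through any trailing z's.

nnnzs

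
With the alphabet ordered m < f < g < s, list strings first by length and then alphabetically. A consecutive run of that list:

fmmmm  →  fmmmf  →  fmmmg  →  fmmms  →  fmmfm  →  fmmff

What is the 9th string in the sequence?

fmmgm

Continuing the enumeration 3 steps past fmmff: fmmff → fmmfg → fmmfs → (answer).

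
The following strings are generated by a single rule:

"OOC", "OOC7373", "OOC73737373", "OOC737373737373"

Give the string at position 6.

OOC73737373737373737373

Every step adds 7373 to the end: s(k+1) = s(k)·7373.
From OOC737373737373, 2 further steps: OOC737373737373 → OOC7373737373737373 → (answer).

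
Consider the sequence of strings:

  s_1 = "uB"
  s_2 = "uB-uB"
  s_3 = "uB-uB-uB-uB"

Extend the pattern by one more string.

uB-uB-uB-uB-uB-uB-uB-uB

Each string is two copies of the previous one joined by '-'.
So the next term is two copies of uB-uB-uB-uB with '-' between the halves.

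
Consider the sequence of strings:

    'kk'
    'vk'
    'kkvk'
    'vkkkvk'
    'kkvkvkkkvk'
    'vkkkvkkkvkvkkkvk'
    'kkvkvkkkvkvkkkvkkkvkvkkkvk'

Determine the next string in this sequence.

Each term (from the third on) is the two preceding terms concatenated in order: term 3 = kk·vk = kkvk.
So term 8 is vkkkvkkkvkvkkkvk·kkvkvkkkvkvkkkvkkkvkvkkkvk.

vkkkvkkkvkvkkkvkkkvkvkkkvkvkkkvkkkvkvkkkvk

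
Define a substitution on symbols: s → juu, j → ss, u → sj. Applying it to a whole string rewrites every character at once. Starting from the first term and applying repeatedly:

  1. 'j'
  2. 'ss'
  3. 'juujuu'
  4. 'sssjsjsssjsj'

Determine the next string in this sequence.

Expanding sssjsjsssjsj: s→juu, s→juu, s→juu, j→ss, s→juu, j→ss, s→juu, s→juu, s→juu, j→ss, s→juu, j→ss. Concatenated: juu juu juu ss juu ss juu juu juu ss juu ss.

juujuujuussjuussjuujuujuussjuuss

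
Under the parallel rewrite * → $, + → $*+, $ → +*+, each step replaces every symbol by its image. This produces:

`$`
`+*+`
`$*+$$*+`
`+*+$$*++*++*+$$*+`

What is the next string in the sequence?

φ(+*+$$*++*++*+$$*+) expands symbol-by-symbol to $*+ $ $*+ +*+ +*+ $ $*+ $*+ $ $*+ $*+ $ $*+ +*+ +*+ $ $*+; joining the 17 pieces gives the next term.

$*+$$*++*++*+$$*+$*+$$*+$*+$$*++*++*+$$*+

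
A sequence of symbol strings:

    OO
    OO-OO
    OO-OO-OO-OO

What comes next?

OO-OO-OO-OO-OO-OO-OO-OO

Each string is two copies of the previous one joined by '-'.
One more doubling of OO-OO-OO-OO gives the answer.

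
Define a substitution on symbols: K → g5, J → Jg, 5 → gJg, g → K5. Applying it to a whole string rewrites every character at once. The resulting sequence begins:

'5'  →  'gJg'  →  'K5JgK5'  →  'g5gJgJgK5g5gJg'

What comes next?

K5gJgK5JgK5JgK5g5gJgK5gJgK5JgK5

Replace each of the 14 characters of g5gJgJgK5g5gJg in place — K5 gJg K5 Jg K5 Jg K5 g5 gJg K5 gJg K5 Jg K5 — and concatenate.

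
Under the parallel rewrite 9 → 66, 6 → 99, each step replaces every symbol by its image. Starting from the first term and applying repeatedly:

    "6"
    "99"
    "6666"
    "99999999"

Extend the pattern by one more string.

Apply φ to 99999999 symbol by symbol: 9→66, 9→66, 9→66, 9→66, 9→66, 9→66, 9→66, 9→66; joined: 66 66 66 66 66 66 66 66.

6666666666666666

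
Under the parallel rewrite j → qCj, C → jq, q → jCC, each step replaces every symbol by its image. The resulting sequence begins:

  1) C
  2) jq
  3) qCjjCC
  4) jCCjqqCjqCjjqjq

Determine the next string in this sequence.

φ(jCCjqqCjqCjjqjq) expands symbol-by-symbol to qCj jq jq qCj jCC jCC jq qCj jCC jq qCj qCj jCC qCj jCC; joining the 15 pieces gives the next term.

qCjjqjqqCjjCCjCCjqqCjjCCjqqCjqCjjCCqCjjCC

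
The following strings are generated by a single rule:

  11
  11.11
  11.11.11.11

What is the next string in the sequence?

11.11.11.11.11.11.11.11

s(k+1) = s(k)·.·s(k) — each term doubles the last with '.' between the halves.
So the next term is two copies of 11.11.11.11 with '.' between the halves.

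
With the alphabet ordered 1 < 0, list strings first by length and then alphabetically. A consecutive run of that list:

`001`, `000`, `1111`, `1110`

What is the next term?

The successor of 1110 increments the rightmost position that isn't already 0 and resets every position after it to 1.

1101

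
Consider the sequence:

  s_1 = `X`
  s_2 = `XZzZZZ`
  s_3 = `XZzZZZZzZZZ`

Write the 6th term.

Each term is the previous one with ZzZZZ appended.
From XZzZZZZzZZZ, 3 further steps: XZzZZZZzZZZ → XZzZZZZzZZZZzZZZ → XZzZZZZzZZZZzZZZZzZZZ → (answer).

XZzZZZZzZZZZzZZZZzZZZZzZZZ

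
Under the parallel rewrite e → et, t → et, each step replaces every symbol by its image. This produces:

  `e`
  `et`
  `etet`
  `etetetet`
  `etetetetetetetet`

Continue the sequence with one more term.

etetetetetetetetetetetetetetetet

φ(etetetetetetetet) expands symbol-by-symbol to et et et et et et et et et et et et et et et et; joining the 16 pieces gives the next term.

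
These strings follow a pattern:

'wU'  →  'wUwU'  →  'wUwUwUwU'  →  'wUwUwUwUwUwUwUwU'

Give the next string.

Every step duplicates the string.
Doubling wUwUwUwUwUwUwUwU:

wUwUwUwUwUwUwUwUwUwUwUwUwUwUwUwU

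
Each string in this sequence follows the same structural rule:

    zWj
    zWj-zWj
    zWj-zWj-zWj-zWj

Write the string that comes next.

Every step duplicates the string with '-' between the halves.
Doubling zWj-zWj-zWj-zWj with '-' between the halves:

zWj-zWj-zWj-zWj-zWj-zWj-zWj-zWj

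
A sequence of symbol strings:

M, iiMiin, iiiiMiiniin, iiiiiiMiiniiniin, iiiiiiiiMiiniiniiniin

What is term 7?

iiiiiiiiiiiiMiiniiniiniiniiniin

s(k+1) = ii·s(k)·iin, so each term gains ii as a prefix and iin as a suffix.
From iiiiiiiiMiiniiniiniin, 2 further steps: iiiiiiiiMiiniiniiniin → iiiiiiiiiiMiiniiniiniiniin → (answer).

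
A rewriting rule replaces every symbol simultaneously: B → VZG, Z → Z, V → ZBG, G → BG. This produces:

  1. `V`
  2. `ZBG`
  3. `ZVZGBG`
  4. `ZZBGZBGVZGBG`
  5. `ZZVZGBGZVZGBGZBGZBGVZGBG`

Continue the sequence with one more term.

ZZZBGZBGVZGBGZZBGZBGVZGBGZVZGBGZVZGBGZBGZBGVZGBG

Applying the rule to each of the 24 symbols of ZZVZGBGZVZGBGZBGZBGVZGBG gives the pieces Z Z ZBG Z BG VZG BG Z ZBG Z BG VZG BG Z VZG BG Z VZG BG ZBG Z BG VZG BG, which concatenate to the answer.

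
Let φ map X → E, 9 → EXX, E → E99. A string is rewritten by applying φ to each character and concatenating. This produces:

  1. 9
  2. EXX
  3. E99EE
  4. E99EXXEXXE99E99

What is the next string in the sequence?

Applying the rule to each of the 15 symbols of E99EXXEXXE99E99 gives the pieces E99 EXX EXX E99 E E E99 E E E99 EXX EXX E99 EXX EXX, which concatenate to the answer.

E99EXXEXXE99EEE99EEE99EXXEXXE99EXXEXX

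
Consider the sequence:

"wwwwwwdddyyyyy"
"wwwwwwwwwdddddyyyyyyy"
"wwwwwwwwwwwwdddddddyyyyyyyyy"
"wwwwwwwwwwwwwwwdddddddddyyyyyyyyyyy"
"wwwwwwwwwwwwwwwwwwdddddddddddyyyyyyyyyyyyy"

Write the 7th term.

Reading off run lengths: w runs 6, 9, 12, 15, 18; d runs 3, 5, 7, 9, 11; y runs 5, 7, 9, 11, 13 — each is linear in n, where the shown terms are n = 2, 3, 4, 5, 6.
For term 7, n = 8, so the run lengths are 24, 15, 17.

wwwwwwwwwwwwwwwwwwwwwwwwdddddddddddddddyyyyyyyyyyyyyyyyy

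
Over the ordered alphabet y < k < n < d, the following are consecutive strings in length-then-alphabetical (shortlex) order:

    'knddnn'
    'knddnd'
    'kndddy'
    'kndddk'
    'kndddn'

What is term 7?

kdyyyy

Stepping forward 2 times from kndddn: kndddn → kndddd, then the target.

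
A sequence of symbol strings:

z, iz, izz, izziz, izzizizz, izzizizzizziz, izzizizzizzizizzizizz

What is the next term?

This is a Fibonacci-style word recurrence s(k) = s(k−1)·s(k−2): e.g. iz·z = izz.
The next term joins izzizizzizzizizzizizz and izzizizzizziz.

izzizizzizzizizzizizzizzizizzizziz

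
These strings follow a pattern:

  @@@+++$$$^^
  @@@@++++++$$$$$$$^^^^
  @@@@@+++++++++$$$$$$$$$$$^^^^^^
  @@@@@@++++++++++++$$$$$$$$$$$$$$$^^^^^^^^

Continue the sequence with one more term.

Term n consists of n+2 @'s, followed by 3n +'s, followed by 4n-1 $'s, followed by 2n ^'s (n = 1, 2, …).
Setting n = 5 gives 7, 15, 19, 10 characters in each block.

@@@@@@@+++++++++++++++$$$$$$$$$$$$$$$$$$$^^^^^^^^^^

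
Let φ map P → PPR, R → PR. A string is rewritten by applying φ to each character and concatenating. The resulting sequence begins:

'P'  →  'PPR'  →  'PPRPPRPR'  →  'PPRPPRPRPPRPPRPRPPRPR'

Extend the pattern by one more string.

Rewriting the 21 symbols of PPRPPRPRPPRPPRPRPPRPR one by one yields PPR PPR PR PPR PPR PR PPR PR PPR PPR PR PPR PPR PR PPR PR PPR PPR PR PPR PR; concatenated:

PPRPPRPRPPRPPRPRPPRPRPPRPPRPRPPRPPRPRPPRPRPPRPPRPRPPRPR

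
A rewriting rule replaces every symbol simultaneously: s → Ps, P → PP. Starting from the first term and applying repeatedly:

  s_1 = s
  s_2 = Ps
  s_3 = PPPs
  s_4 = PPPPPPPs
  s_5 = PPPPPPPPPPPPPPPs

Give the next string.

Applying the rule to each of the 16 symbols of PPPPPPPPPPPPPPPs gives the pieces PP PP PP PP PP PP PP PP PP PP PP PP PP PP PP Ps, which concatenate to the answer.

PPPPPPPPPPPPPPPPPPPPPPPPPPPPPPPs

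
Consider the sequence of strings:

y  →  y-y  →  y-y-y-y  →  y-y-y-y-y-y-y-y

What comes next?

Each string is two copies of the previous one joined by '-'.
Doubling y-y-y-y-y-y-y-y with '-' between the halves:

y-y-y-y-y-y-y-y-y-y-y-y-y-y-y-y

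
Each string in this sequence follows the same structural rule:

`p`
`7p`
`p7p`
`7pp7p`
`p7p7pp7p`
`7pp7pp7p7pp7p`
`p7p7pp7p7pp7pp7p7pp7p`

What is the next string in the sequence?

7pp7pp7p7pp7pp7p7pp7p7pp7pp7p7pp7p

This is a Fibonacci-style word recurrence s(k) = s(k−2)·s(k−1): e.g. p·7p = p7p.
The next term joins 7pp7pp7p7pp7p and p7p7pp7p7pp7pp7p7pp7p.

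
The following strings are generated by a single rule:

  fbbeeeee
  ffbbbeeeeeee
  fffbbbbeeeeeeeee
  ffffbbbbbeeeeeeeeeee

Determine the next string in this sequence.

fffffbbbbbbeeeeeeeeeeeee

Reading off run lengths: f runs 1, 2, 3, 4; b runs 2, 3, 4, 5; e runs 5, 7, 9, 11 — each is linear in n, where the shown terms are n = 2, 3, 4, 5.
For the next term, n = 6, so the run lengths are 5, 6, 13.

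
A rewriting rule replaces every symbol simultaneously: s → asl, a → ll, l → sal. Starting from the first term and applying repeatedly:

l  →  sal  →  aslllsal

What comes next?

Apply φ to aslllsal symbol by symbol: a→ll, s→asl, l→sal, l→sal, l→sal, s→asl, a→ll, l→sal; joined: ll asl sal sal sal asl ll sal.

llaslsalsalsalaslllsal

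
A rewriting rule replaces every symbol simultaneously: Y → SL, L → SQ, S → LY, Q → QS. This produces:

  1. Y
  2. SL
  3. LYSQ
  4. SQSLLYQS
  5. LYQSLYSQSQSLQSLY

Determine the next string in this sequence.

SQSLQSLYSQSLLYQSLYQSLYSQQSLYSQSL

φ(LYQSLYSQSQSLQSLY) expands symbol-by-symbol to SQ SL QS LY SQ SL LY QS LY QS LY SQ QS LY SQ SL; joining the 16 pieces gives the next term.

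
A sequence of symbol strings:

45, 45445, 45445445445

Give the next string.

Each string is two copies of the previous one joined by '4'.
Doubling 45445445445 with '4' between the halves:

45445445445445445445445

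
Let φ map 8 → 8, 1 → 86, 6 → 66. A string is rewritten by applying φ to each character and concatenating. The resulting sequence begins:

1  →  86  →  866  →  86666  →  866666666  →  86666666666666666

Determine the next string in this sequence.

866666666666666666666666666666666

Replace each of the 17 characters of 86666666666666666 in place — 8 66 66 66 66 66 66 66 66 66 66 66 66 66 66 66 66 — and concatenate.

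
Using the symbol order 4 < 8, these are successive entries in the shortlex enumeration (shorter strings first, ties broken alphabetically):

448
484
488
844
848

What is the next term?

884

Find the rightmost character of 848 below 8, bump it to the next letter, and reset everything to its right to 4.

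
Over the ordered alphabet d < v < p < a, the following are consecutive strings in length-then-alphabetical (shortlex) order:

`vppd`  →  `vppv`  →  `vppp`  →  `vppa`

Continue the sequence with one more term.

Find the rightmost character of vppa below a, bump it to the next letter, and reset everything to its right to d.

vpad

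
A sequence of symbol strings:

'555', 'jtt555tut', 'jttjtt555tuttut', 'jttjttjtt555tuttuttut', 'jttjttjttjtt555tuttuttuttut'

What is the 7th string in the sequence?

Each term wraps the previous one in jtt on the left and tut on the right.
From jttjttjttjtt555tuttuttuttut, 2 further steps: jttjttjttjtt555tuttuttuttut → jttjttjttjttjtt555tuttuttuttuttut → (answer).

jttjttjttjttjttjtt555tuttuttuttuttuttut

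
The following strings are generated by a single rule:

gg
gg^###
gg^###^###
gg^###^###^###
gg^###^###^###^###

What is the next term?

Every step adds ^### to the end: s(k+1) = s(k)·^###.
So the next term is gg^###^###^###^###·^###.

gg^###^###^###^###^###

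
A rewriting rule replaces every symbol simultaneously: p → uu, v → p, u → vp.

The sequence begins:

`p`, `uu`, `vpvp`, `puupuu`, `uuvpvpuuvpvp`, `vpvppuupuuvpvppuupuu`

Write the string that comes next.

Rewriting the 20 symbols of vpvppuupuuvpvppuupuu one by one yields p uu p uu uu vp vp uu vp vp p uu p uu uu vp vp uu vp vp; concatenated:

puupuuuuvpvpuuvpvppuupuuuuvpvpuuvpvp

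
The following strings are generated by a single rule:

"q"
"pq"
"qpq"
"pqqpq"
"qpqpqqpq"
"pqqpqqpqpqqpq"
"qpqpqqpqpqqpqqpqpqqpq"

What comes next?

pqqpqqpqpqqpqqpqpqqpqpqqpqqpqpqqpq

This is a Fibonacci-style word recurrence s(k) = s(k−2)·s(k−1): e.g. q·pq = qpq.
So term 8 is pqqpqqpqpqqpq·qpqpqqpqpqqpqqpqpqqpq.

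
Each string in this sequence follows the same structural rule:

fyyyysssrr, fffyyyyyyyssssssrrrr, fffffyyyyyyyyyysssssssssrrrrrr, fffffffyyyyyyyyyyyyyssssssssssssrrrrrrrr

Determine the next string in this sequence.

fffffffffyyyyyyyyyyyyyyyysssssssssssssssrrrrrrrrrr

Term n consists of 2n-1 f's, followed by 3n+1 y's, followed by 3n s's, followed by 2n r's (n = 1, 2, …).
For the next term, n = 5, so the run lengths are 9, 16, 15, 10.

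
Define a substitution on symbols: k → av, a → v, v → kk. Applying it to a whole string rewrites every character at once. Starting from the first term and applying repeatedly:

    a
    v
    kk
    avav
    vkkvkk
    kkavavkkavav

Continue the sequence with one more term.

avavvkkvkkavavvkkvkk

Apply φ to kkavavkkavav symbol by symbol: k→av, k→av, a→v, v→kk, a→v, v→kk, k→av, k→av, a→v, v→kk, a→v, v→kk; joined: av av v kk v kk av av v kk v kk.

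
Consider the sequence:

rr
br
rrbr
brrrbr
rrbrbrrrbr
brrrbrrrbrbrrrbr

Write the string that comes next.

This is a Fibonacci-style word recurrence s(k) = s(k−2)·s(k−1): e.g. rr·br = rrbr.
So term 7 is rrbrbrrrbr·brrrbrrrbrbrrrbr.

rrbrbrrrbrbrrrbrrrbrbrrrbr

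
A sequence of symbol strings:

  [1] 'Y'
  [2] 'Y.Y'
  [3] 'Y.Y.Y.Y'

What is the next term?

Each string is two copies of the previous one joined by '.'.
One more doubling of Y.Y.Y.Y gives the answer.

Y.Y.Y.Y.Y.Y.Y.Y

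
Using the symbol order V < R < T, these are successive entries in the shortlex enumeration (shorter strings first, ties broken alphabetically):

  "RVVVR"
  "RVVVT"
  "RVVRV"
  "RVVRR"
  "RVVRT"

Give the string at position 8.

Continuing the enumeration 3 steps past RVVRT: RVVRT → RVVTV → RVVTR → (answer).

RVVTT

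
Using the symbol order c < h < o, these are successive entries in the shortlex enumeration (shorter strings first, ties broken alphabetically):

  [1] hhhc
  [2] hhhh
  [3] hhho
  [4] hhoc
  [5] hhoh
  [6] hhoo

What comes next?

Find the rightmost character of hhoo below o, bump it to the next letter, and reset everything to its right to c.

hocc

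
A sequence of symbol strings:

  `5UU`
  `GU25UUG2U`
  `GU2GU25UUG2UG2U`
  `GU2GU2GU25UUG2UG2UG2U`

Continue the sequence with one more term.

GU2GU2GU2GU25UUG2UG2UG2UG2U

Each term wraps the previous one in GU2 on the left and G2U on the right.
So the next term is GU2·GU2GU2GU25UUG2UG2UG2U·G2U.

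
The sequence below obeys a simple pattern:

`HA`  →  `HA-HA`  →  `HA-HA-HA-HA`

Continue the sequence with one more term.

HA-HA-HA-HA-HA-HA-HA-HA

s(k+1) = s(k)·-·s(k) — each term doubles the last with '-' between the halves.
So the next term is two copies of HA-HA-HA-HA with '-' between the halves.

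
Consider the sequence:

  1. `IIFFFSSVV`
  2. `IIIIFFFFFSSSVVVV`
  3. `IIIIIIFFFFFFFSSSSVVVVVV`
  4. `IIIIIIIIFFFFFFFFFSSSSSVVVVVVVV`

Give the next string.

Term n consists of 2n I's, followed by 2n+1 F's, followed by n+1 S's, followed by 2n V's (n = 1, 2, …).
At n = 5 the blocks have lengths 10, 11, 6, 10.

IIIIIIIIIIFFFFFFFFFFFSSSSSSVVVVVVVVVV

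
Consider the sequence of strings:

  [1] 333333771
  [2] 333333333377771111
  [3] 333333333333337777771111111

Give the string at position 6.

333333333333333333333333337777777777771111111111111111

Reading off run lengths: 3 runs 6, 10, 14; 7 runs 2, 4, 6; 1 runs 1, 4, 7 — each is linear in n (n = 1, 2, …).
Setting n = 6 gives 26, 12, 16 characters in each block.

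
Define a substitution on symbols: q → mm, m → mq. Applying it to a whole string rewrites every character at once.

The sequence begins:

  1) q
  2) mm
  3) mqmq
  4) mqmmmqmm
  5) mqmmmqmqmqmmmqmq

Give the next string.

Rewriting the 16 symbols of mqmmmqmqmqmmmqmq one by one yields mq mm mq mq mq mm mq mm mq mm mq mq mq mm mq mm; concatenated:

mqmmmqmqmqmmmqmmmqmmmqmqmqmmmqmm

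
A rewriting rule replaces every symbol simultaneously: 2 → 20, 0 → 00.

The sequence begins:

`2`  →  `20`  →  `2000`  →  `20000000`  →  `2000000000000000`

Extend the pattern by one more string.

20000000000000000000000000000000

φ(2000000000000000) expands symbol-by-symbol to 20 00 00 00 00 00 00 00 00 00 00 00 00 00 00 00; joining the 16 pieces gives the next term.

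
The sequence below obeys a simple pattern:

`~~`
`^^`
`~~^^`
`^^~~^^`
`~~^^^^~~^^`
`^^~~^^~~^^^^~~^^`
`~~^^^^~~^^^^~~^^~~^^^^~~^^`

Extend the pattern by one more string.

This is a Fibonacci-style word recurrence s(k) = s(k−2)·s(k−1): e.g. ~~·^^ = ~~^^.
So term 8 is ^^~~^^~~^^^^~~^^·~~^^^^~~^^^^~~^^~~^^^^~~^^.

^^~~^^~~^^^^~~^^~~^^^^~~^^^^~~^^~~^^^^~~^^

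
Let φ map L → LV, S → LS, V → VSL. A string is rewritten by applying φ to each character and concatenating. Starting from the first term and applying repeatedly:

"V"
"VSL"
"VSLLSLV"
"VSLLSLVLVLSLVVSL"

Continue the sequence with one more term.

VSLLSLVLVLSLVVSLLVVSLLVLSLVVSLVSLLSLV

Applying the rule to each of the 16 symbols of VSLLSLVLVLSLVVSL gives the pieces VSL LS LV LV LS LV VSL LV VSL LV LS LV VSL VSL LS LV, which concatenate to the answer.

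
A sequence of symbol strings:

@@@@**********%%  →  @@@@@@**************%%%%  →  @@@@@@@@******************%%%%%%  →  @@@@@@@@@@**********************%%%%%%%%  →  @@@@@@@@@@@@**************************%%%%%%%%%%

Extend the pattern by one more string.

@@@@@@@@@@@@@@******************************%%%%%%%%%%%%

Term n consists of 2n @'s, followed by 4n+2 *'s, followed by 2n-2 %'s, where the shown terms are n = 2, 3, 4, 5, 6.
For the next term, n = 7, so the run lengths are 14, 30, 12.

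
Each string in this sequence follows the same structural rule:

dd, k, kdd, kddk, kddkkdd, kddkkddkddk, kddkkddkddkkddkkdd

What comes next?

Each term (from the third on) is the previous term followed by the one before it: term 3 = k·dd = kdd.
So term 8 is kddkkddkddkkddkkdd·kddkkddkddk.

kddkkddkddkkddkkddkddkkddkddk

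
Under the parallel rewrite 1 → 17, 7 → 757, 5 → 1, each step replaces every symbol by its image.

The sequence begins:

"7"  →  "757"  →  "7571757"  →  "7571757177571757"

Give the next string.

Applying the rule to each of the 16 symbols of 7571757177571757 gives the pieces 757 1 757 17 757 1 757 17 757 757 1 757 17 757 1 757, which concatenate to the answer.

7571757177571757177577571757177571757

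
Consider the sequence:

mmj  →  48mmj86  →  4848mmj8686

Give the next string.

484848mmj868686

s(k+1) = 48·s(k)·86, so each term gains 48 as a prefix and 86 as a suffix.
One more step from 4848mmj8686 gives the answer.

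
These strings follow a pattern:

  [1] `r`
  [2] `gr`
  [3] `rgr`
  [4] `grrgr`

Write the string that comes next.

rgrgrrgr

From term 3 onward, concatenate the second-to-last term with the last: r·gr = rgr, gr·rgr = grrgr, …
Continuing: rgr · grrgr gives term 5.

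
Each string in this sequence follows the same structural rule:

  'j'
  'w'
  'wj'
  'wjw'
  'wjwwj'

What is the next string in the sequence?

wjwwjwjw

Each term (from the third on) is the previous term followed by the one before it: term 3 = w·j = wj.
So term 6 is wjwwj·wjw.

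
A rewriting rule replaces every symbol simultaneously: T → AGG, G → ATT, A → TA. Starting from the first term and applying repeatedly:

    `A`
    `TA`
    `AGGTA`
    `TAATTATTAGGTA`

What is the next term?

φ(TAATTATTAGGTA) expands symbol-by-symbol to AGG TA TA AGG AGG TA AGG AGG TA ATT ATT AGG TA; joining the 13 pieces gives the next term.

AGGTATAAGGAGGTAAGGAGGTAATTATTAGGTA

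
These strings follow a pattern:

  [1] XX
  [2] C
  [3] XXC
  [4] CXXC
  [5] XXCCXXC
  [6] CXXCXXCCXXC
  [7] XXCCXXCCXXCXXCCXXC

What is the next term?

From term 3 onward, concatenate the second-to-last term with the last: XX·C = XXC, C·XXC = CXXC, …
The next term joins CXXCXXCCXXC and XXCCXXCCXXCXXCCXXC.

CXXCXXCCXXCXXCCXXCCXXCXXCCXXC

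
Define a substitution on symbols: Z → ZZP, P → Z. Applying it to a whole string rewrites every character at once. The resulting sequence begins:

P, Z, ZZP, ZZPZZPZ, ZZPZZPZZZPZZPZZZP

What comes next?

Replace each of the 17 characters of ZZPZZPZZZPZZPZZZP in place — ZZP ZZP Z ZZP ZZP Z ZZP ZZP ZZP Z ZZP ZZP Z ZZP ZZP ZZP Z — and concatenate.

ZZPZZPZZZPZZPZZZPZZPZZPZZZPZZPZZZPZZPZZPZ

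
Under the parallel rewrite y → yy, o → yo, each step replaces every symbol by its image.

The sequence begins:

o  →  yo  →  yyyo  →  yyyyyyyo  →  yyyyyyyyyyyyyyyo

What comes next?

Replace each of the 16 characters of yyyyyyyyyyyyyyyo in place — yy yy yy yy yy yy yy yy yy yy yy yy yy yy yy yo — and concatenate.

yyyyyyyyyyyyyyyyyyyyyyyyyyyyyyyo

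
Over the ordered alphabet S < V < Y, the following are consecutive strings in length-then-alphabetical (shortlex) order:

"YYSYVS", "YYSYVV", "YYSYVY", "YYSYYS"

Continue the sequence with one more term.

Treat YYSYYS as a base-3 numeral over the given alphabet and add one, carrying through any trailing Y's.

YYSYYV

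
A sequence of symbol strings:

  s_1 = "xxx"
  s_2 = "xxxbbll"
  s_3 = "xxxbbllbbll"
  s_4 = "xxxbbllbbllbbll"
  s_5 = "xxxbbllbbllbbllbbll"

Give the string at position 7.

Every step adds bbll to the end: s(k+1) = s(k)·bbll.
From xxxbbllbbllbbllbbll, 2 further steps: xxxbbllbbllbbllbbll → xxxbbllbbllbbllbbllbbll → (answer).

xxxbbllbbllbbllbbllbbllbbll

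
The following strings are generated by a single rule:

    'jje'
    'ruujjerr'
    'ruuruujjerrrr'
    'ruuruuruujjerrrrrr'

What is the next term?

s(k+1) = ruu·s(k)·rr, so each term gains ruu as a prefix and rr as a suffix.
So the next term is ruu·ruuruuruujjerrrrrr·rr.

ruuruuruuruujjerrrrrrrr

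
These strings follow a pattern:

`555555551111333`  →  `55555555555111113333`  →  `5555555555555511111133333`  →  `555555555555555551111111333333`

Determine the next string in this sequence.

Term n consists of 3n-1 5's, followed by n+1 1's, followed by n 3's, where the shown terms are n = 3, 4, 5, 6.
At n = 7 the blocks have lengths 20, 8, 7.

55555555555555555555111111113333333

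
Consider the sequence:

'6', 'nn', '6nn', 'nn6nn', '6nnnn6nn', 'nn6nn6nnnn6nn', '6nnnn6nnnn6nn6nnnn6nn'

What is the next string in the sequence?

This is a Fibonacci-style word recurrence s(k) = s(k−2)·s(k−1): e.g. 6·nn = 6nn.
The next term joins nn6nn6nnnn6nn and 6nnnn6nnnn6nn6nnnn6nn.

nn6nn6nnnn6nn6nnnn6nnnn6nn6nnnn6nn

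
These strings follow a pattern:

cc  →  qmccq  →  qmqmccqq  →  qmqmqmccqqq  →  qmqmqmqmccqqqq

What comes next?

s(k+1) = qm·s(k)·q, so each term gains qm as a prefix and q as a suffix.
Applying this once more to qmqmqmqmccqqqq:

qmqmqmqmqmccqqqqq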